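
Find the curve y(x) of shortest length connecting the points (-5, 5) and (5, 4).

Arc-length functional: J[y] = ∫ sqrt(1 + (y')^2) dx.
Lagrangian L = sqrt(1 + (y')^2) has no explicit y dependence, so ∂L/∂y = 0 and the Euler-Lagrange equation gives
    d/dx( y' / sqrt(1 + (y')^2) ) = 0  ⇒  y' / sqrt(1 + (y')^2) = const.
Hence y' is constant, so y(x) is affine.
Fitting the endpoints (-5, 5) and (5, 4):
    slope m = (4 − 5) / (5 − (-5)) = -1/10,
    intercept c = 5 − m·(-5) = 9/2.
Extremal: y(x) = (-1/10) x + 9/2.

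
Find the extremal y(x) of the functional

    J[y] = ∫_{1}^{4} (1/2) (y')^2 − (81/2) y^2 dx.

The Lagrangian is L = (1/2) (y')^2 − (81/2) y^2.
Compute ∂L/∂y = -81y, ∂L/∂y' = y'.
The Euler-Lagrange equation d/dx(∂L/∂y') − ∂L/∂y = 0 reduces to
    y'' + 81 y = 0.
Its general solution is
    y(x) = A sin(9x) + B cos(9x),
with A, B fixed by the endpoint conditions.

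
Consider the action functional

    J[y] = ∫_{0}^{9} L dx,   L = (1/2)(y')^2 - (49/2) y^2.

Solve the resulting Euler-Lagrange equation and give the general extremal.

The Lagrangian is L = (1/2)(y')^2 - (49/2) y^2.
∂L/∂y = -49y.
∂L/∂y' = y'.
The Euler-Lagrange equation d/dx(∂L/∂y') − ∂L/∂y = 0 becomes:
    y'' + 49 y = 0
General solution: y(x) = A sin(7x) + B cos(7x), where A and B are arbitrary constants fixed by the endpoint conditions.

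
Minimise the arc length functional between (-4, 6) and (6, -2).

Arc-length functional: J[y] = ∫ sqrt(1 + (y')^2) dx.
Lagrangian L = sqrt(1 + (y')^2) has no explicit y dependence, so ∂L/∂y = 0 and the Euler-Lagrange equation gives
    d/dx( y' / sqrt(1 + (y')^2) ) = 0  ⇒  y' / sqrt(1 + (y')^2) = const.
Hence y' is constant, so y(x) is affine.
Fitting the endpoints (-4, 6) and (6, -2):
    slope m = ((-2) − 6) / (6 − (-4)) = -4/5,
    intercept c = 6 − m·(-4) = 14/5.
Extremal: y(x) = (-4/5) x + 14/5.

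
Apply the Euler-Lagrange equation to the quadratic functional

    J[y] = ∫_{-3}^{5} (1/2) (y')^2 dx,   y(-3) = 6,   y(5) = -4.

The Lagrangian is L = (1/2) (y')^2.
Compute ∂L/∂y = 0, ∂L/∂y' = y'.
The Euler-Lagrange equation d/dx(∂L/∂y') − ∂L/∂y = 0 reduces to
    y'' = 0.
Its general solution is
    y(x) = A x + B,
with A, B fixed by the endpoint conditions.
Applying the endpoint conditions y(-3) = 6 and y(5) = -4: solve A·-3 + B = 6 and A·5 + B = -4. Subtracting gives A(5 − -3) = -4 − 6, so A = -5/4, and B = 6 − A·-3 = 9/4. Therefore
    y(x) = (-5/4) x + 9/4.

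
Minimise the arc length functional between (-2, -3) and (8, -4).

Arc-length functional: J[y] = ∫ sqrt(1 + (y')^2) dx.
Lagrangian L = sqrt(1 + (y')^2) has no explicit y dependence, so ∂L/∂y = 0 and the Euler-Lagrange equation gives
    d/dx( y' / sqrt(1 + (y')^2) ) = 0  ⇒  y' / sqrt(1 + (y')^2) = const.
Hence y' is constant, so y(x) is affine.
Fitting the endpoints (-2, -3) and (8, -4):
    slope m = ((-4) − (-3)) / (8 − (-2)) = -1/10,
    intercept c = (-3) − m·(-2) = -16/5.
Extremal: y(x) = (-1/10) x - 16/5.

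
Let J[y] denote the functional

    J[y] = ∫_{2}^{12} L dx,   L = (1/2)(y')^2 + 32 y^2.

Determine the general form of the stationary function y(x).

The Lagrangian is L = (1/2)(y')^2 + 32 y^2.
∂L/∂y = 64y.
∂L/∂y' = y'.
The Euler-Lagrange equation d/dx(∂L/∂y') − ∂L/∂y = 0 becomes:
    y'' - 64 y = 0
General solution: y(x) = A e^(8x) + B e^(-8x), where A and B are arbitrary constants fixed by the endpoint conditions.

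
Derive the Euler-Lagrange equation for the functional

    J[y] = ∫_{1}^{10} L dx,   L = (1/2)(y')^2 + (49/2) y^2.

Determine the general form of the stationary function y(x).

The Lagrangian is L = (1/2)(y')^2 + (49/2) y^2.
∂L/∂y = 49y.
∂L/∂y' = y'.
The Euler-Lagrange equation d/dx(∂L/∂y') − ∂L/∂y = 0 becomes:
    y'' - 49 y = 0
General solution: y(x) = A e^(7x) + B e^(-7x), where A and B are arbitrary constants fixed by the endpoint conditions.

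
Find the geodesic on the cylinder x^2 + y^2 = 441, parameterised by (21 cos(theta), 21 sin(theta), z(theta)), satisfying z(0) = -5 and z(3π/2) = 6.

Parameterise the cylinder of radius R = 21 as
    r(θ) = (21 cos θ, 21 sin θ, z(θ)).
The arc-length element is
    ds = sqrt(441 + (dz/dθ)^2) dθ,
so the Lagrangian is L = sqrt(441 + z'^2).
L depends on z' only, not on z or θ, so ∂L/∂z = 0 and
    ∂L/∂z' = z' / sqrt(441 + z'^2).
The Euler-Lagrange equation gives
    d/dθ( z' / sqrt(441 + z'^2) ) = 0,
so z' is constant. Integrating once:
    z(θ) = a θ + b,
a helix on the cylinder (a straight line when the cylinder is unrolled). The constants a, b are determined by the endpoint conditions.
With endpoint conditions z(0) = -5 and z(3π/2) = 6: from z(0) = b we get b = -5, and a·3π/2 + -5 = 6 gives a = 22/(3π), so
    z(θ) = (22/(3π)) θ − 5.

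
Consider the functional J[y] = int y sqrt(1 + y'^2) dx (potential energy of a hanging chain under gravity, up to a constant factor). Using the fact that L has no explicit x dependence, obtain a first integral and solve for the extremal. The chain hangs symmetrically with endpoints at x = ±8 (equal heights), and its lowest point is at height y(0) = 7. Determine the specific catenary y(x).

The Lagrangian L(y, y') = y sqrt(1 + y'^2) has no explicit x dependence, so the Beltrami identity applies:
    L − y' ∂L/∂y' = C.
Compute ∂L/∂y' = y · y' / sqrt(1 + y'^2). Then
    L − y' ∂L/∂y'
    = y sqrt(1 + y'^2) − y · y'^2 / sqrt(1 + y'^2)
    = y (1 + y'^2 − y'^2) / sqrt(1 + y'^2)
    = y / sqrt(1 + y'^2) = C.
Squaring gives y^2 = C^2 (1 + y'^2), i.e.
    y'^2 = y^2 / C^2 − 1.
Separating variables,
    dy / sqrt(y^2 − C^2) = dx / C,
and integrating gives arccosh(y / C) = (x − a)/C, so
    y(x) = C cosh((x − a)/C),
the catenary. The constants C and a are fixed by the two endpoint conditions (and, for the hanging-chain problem, the length constraint selects C).
Now fit the given data. The endpoints x = ±8 are symmetric at equal height, so the catenary is even about its minimum: a = 0 and y(x) = C cosh(x/C). The lowest point is y(0) = C cosh(0) = C, and we are told y(0) = 7, so C = 7. Therefore
    y(x) = 7 cosh(x/7),
and at the endpoints
    y(±8) = 7 cosh(8/7).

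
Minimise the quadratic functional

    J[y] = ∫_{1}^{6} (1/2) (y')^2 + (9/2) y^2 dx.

The Lagrangian is L = (1/2) (y')^2 + (9/2) y^2.
Compute ∂L/∂y = 9y, ∂L/∂y' = y'.
The Euler-Lagrange equation d/dx(∂L/∂y') − ∂L/∂y = 0 reduces to
    y'' − 9 y = 0.
Its general solution is
    y(x) = A e^(3x) + B e^(−3x),
with A, B fixed by the endpoint conditions.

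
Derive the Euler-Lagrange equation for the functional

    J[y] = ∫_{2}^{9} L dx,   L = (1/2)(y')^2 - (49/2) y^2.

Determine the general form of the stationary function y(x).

The Lagrangian is L = (1/2)(y')^2 - (49/2) y^2.
∂L/∂y = -49y.
∂L/∂y' = y'.
The Euler-Lagrange equation d/dx(∂L/∂y') − ∂L/∂y = 0 becomes:
    y'' + 49 y = 0
General solution: y(x) = A sin(7x) + B cos(7x), where A and B are arbitrary constants fixed by the endpoint conditions.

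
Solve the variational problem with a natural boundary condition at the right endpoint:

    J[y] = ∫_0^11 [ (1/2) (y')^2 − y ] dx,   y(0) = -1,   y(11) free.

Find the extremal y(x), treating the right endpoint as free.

The Lagrangian L = (1/2) (y')^2 − y gives
    ∂L/∂y = −1,   ∂L/∂y' = y'.
Euler-Lagrange: d/dx(y') − (−1) = 0, i.e. y'' + 1 = 0, so
    y(x) = −(1/2) x^2 + C1 x + C2.
Fixed left endpoint y(0) = -1 ⇒ C2 = -1.
The right endpoint x = 11 is free, so the natural (transversality) condition is ∂L/∂y' |_{x=11} = 0, i.e. y'(11) = 0.
Compute y'(x) = −1 x + C1, so y'(11) = −11 + C1 = 0 ⇒ C1 = 11.
Therefore the extremal is
    y(x) = −x^2/2 + 11 x − 1.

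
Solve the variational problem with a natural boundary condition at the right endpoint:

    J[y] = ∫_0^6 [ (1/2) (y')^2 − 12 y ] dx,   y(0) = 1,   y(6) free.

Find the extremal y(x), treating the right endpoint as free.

The Lagrangian L = (1/2) (y')^2 − 12 y gives
    ∂L/∂y = −12,   ∂L/∂y' = y'.
Euler-Lagrange: d/dx(y') − (−12) = 0, i.e. y'' + 12 = 0, so
    y(x) = −(12/2) x^2 + C1 x + C2.
Fixed left endpoint y(0) = 1 ⇒ C2 = 1.
The right endpoint x = 6 is free, so the natural (transversality) condition is ∂L/∂y' |_{x=6} = 0, i.e. y'(6) = 0.
Compute y'(x) = −12 x + C1, so y'(6) = −72 + C1 = 0 ⇒ C1 = 72.
Therefore the extremal is
    y(x) = −6 x^2 + 72 x + 1.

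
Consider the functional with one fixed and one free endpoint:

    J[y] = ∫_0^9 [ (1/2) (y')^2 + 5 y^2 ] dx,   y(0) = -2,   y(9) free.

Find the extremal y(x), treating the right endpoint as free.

The Lagrangian L = (1/2) (y')^2 + 5 y^2 gives
    ∂L/∂y = 10 y,   ∂L/∂y' = y'.
Euler-Lagrange: y'' − 10 y = 0.
With k = sqrt(10), the general solution is
    y(x) = A cosh(sqrt(10) x) + B sinh(sqrt(10) x).
Fixed left endpoint y(0) = -2 ⇒ A = -2.
The right endpoint x = 9 is free, so the natural (transversality) condition is ∂L/∂y' |_{x=9} = 0, i.e. y'(9) = 0.
Compute y'(x) = A k sinh(k x) + B k cosh(k x), so
    y'(9) = A k sinh(k·9) + B k cosh(k·9) = 0
    ⇒ B = −A tanh(k·9) = 2 tanh(sqrt(10)·9).
Therefore the extremal is
    y(x) = −2 cosh(sqrt(10) x) + 2 tanh(sqrt(10)·9) sinh(sqrt(10) x).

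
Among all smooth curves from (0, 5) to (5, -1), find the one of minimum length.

Arc-length functional: J[y] = ∫ sqrt(1 + (y')^2) dx.
Lagrangian L = sqrt(1 + (y')^2) has no explicit y dependence, so ∂L/∂y = 0 and the Euler-Lagrange equation gives
    d/dx( y' / sqrt(1 + (y')^2) ) = 0  ⇒  y' / sqrt(1 + (y')^2) = const.
Hence y' is constant, so y(x) is affine.
Fitting the endpoints (0, 5) and (5, -1):
    slope m = ((-1) − 5) / (5 − 0) = -6/5,
    intercept c = 5 − m·0 = 5.
Extremal: y(x) = (-6/5) x + 5.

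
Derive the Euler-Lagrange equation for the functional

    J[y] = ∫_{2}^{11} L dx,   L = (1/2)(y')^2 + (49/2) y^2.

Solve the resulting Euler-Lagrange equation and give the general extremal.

The Lagrangian is L = (1/2)(y')^2 + (49/2) y^2.
∂L/∂y = 49y.
∂L/∂y' = y'.
The Euler-Lagrange equation d/dx(∂L/∂y') − ∂L/∂y = 0 becomes:
    y'' - 49 y = 0
General solution: y(x) = A e^(7x) + B e^(-7x), where A and B are arbitrary constants fixed by the endpoint conditions.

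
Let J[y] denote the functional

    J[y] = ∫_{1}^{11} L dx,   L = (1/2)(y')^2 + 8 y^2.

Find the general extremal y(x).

The Lagrangian is L = (1/2)(y')^2 + 8 y^2.
∂L/∂y = 16y.
∂L/∂y' = y'.
The Euler-Lagrange equation d/dx(∂L/∂y') − ∂L/∂y = 0 becomes:
    y'' - 16 y = 0
General solution: y(x) = A e^(4x) + B e^(-4x), where A and B are arbitrary constants fixed by the endpoint conditions.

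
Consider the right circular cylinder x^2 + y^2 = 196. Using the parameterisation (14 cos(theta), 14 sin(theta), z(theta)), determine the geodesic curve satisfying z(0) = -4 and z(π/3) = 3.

Parameterise the cylinder of radius R = 14 as
    r(θ) = (14 cos θ, 14 sin θ, z(θ)).
The arc-length element is
    ds = sqrt(196 + (dz/dθ)^2) dθ,
so the Lagrangian is L = sqrt(196 + z'^2).
L depends on z' only, not on z or θ, so ∂L/∂z = 0 and
    ∂L/∂z' = z' / sqrt(196 + z'^2).
The Euler-Lagrange equation gives
    d/dθ( z' / sqrt(196 + z'^2) ) = 0,
so z' is constant. Integrating once:
    z(θ) = a θ + b,
a helix on the cylinder (a straight line when the cylinder is unrolled). The constants a, b are determined by the endpoint conditions.
With endpoint conditions z(0) = -4 and z(π/3) = 3: from z(0) = b we get b = -4, and a·π/3 + -4 = 3 gives a = 21/π, so
    z(θ) = (21/π) θ − 4.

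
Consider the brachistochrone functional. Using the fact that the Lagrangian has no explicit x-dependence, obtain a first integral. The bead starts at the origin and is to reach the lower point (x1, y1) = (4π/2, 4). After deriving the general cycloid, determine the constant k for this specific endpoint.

The Lagrangian L = sqrt((1 + y'^2) / y) has no explicit x dependence, so the Beltrami identity applies:
    L − y' ∂L/∂y' = C.
Compute ∂L/∂y' = y' / sqrt(y (1 + y'^2)).
Substitute:
    sqrt((1 + y'^2)/y) − y'·y' / sqrt(y (1 + y'^2))
    = (1 + y'^2) / sqrt(y (1 + y'^2)) − y'^2 / sqrt(y (1 + y'^2))
    = 1 / sqrt(y (1 + y'^2)) = C.
Squaring and rearranging gives the first integral
    y (1 + y'^2) = 1/C^2 =: k   (constant).
Solving this first-order ODE by the substitution
    y = (k/2)(1 − cos θ)
yields the cycloid parameterisation
    x(θ) = (k/2)(θ − sin θ),   y(θ) = (k/2)(1 − cos θ).
The constant k is fixed by the endpoint condition.
Now fit the given lower endpoint (x1, y1) = (4π/2, 4). At the bottom of the first arch (θ = π), the parametric equations give
    y(π) = (k/2)(1 − cos π) = k,
    x(π) = (k/2)(π − sin π) = kπ/2.
Matching y(π) = 4 gives k = 4, consistent with x(π) = 4π/2. Therefore the specific cycloid is
    x(θ) = (4/2)(θ − sin θ),   y(θ) = (4/2)(1 − cos θ).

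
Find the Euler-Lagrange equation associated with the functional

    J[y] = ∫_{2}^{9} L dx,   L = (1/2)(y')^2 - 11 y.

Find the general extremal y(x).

The Lagrangian is L = (1/2)(y')^2 - 11 y.
∂L/∂y = -11.
∂L/∂y' = y'.
The Euler-Lagrange equation d/dx(∂L/∂y') − ∂L/∂y = 0 becomes:
    y'' + 11 = 0
General solution: y(x) = -(11/2) x^2 + A x + B, where A and B are arbitrary constants fixed by the endpoint conditions.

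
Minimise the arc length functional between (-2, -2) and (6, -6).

Arc-length functional: J[y] = ∫ sqrt(1 + (y')^2) dx.
Lagrangian L = sqrt(1 + (y')^2) has no explicit y dependence, so ∂L/∂y = 0 and the Euler-Lagrange equation gives
    d/dx( y' / sqrt(1 + (y')^2) ) = 0  ⇒  y' / sqrt(1 + (y')^2) = const.
Hence y' is constant, so y(x) is affine.
Fitting the endpoints (-2, -2) and (6, -6):
    slope m = ((-6) − (-2)) / (6 − (-2)) = -1/2,
    intercept c = (-2) − m·(-2) = -3.
Extremal: y(x) = (-1/2) x - 3.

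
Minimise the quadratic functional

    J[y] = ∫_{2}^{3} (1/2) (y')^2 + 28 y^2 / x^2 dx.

The Lagrangian is L = (1/2) (y')^2 + 28 y^2 / x^2.
Compute ∂L/∂y = 56y/x^2, ∂L/∂y' = y'.
The Euler-Lagrange equation d/dx(∂L/∂y') − ∂L/∂y = 0 reduces to
    y'' − 56/x^2 · y = 0  (x > 0).
Its general solution is
    y(x) = A x^8 + B x^(-7),
with A, B fixed by the endpoint conditions.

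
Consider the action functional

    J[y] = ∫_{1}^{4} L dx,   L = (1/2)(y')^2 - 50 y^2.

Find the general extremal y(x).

The Lagrangian is L = (1/2)(y')^2 - 50 y^2.
∂L/∂y = -100y.
∂L/∂y' = y'.
The Euler-Lagrange equation d/dx(∂L/∂y') − ∂L/∂y = 0 becomes:
    y'' + 100 y = 0
General solution: y(x) = A sin(10x) + B cos(10x), where A and B are arbitrary constants fixed by the endpoint conditions.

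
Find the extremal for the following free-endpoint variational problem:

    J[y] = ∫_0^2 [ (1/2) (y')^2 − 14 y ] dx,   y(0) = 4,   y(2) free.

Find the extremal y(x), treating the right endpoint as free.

The Lagrangian L = (1/2) (y')^2 − 14 y gives
    ∂L/∂y = −14,   ∂L/∂y' = y'.
Euler-Lagrange: d/dx(y') − (−14) = 0, i.e. y'' + 14 = 0, so
    y(x) = −(14/2) x^2 + C1 x + C2.
Fixed left endpoint y(0) = 4 ⇒ C2 = 4.
The right endpoint x = 2 is free, so the natural (transversality) condition is ∂L/∂y' |_{x=2} = 0, i.e. y'(2) = 0.
Compute y'(x) = −14 x + C1, so y'(2) = −28 + C1 = 0 ⇒ C1 = 28.
Therefore the extremal is
    y(x) = −7 x^2 + 28 x + 4.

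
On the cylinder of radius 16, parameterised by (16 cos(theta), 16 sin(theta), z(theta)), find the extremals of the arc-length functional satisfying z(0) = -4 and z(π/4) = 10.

Parameterise the cylinder of radius R = 16 as
    r(θ) = (16 cos θ, 16 sin θ, z(θ)).
The arc-length element is
    ds = sqrt(256 + (dz/dθ)^2) dθ,
so the Lagrangian is L = sqrt(256 + z'^2).
L depends on z' only, not on z or θ, so ∂L/∂z = 0 and
    ∂L/∂z' = z' / sqrt(256 + z'^2).
The Euler-Lagrange equation gives
    d/dθ( z' / sqrt(256 + z'^2) ) = 0,
so z' is constant. Integrating once:
    z(θ) = a θ + b,
a helix on the cylinder (a straight line when the cylinder is unrolled). The constants a, b are determined by the endpoint conditions.
With endpoint conditions z(0) = -4 and z(π/4) = 10: from z(0) = b we get b = -4, and a·π/4 + -4 = 10 gives a = 56/π, so
    z(θ) = (56/π) θ − 4.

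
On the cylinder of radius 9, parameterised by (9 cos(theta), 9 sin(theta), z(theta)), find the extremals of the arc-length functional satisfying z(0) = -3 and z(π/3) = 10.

Parameterise the cylinder of radius R = 9 as
    r(θ) = (9 cos θ, 9 sin θ, z(θ)).
The arc-length element is
    ds = sqrt(81 + (dz/dθ)^2) dθ,
so the Lagrangian is L = sqrt(81 + z'^2).
L depends on z' only, not on z or θ, so ∂L/∂z = 0 and
    ∂L/∂z' = z' / sqrt(81 + z'^2).
The Euler-Lagrange equation gives
    d/dθ( z' / sqrt(81 + z'^2) ) = 0,
so z' is constant. Integrating once:
    z(θ) = a θ + b,
a helix on the cylinder (a straight line when the cylinder is unrolled). The constants a, b are determined by the endpoint conditions.
With endpoint conditions z(0) = -3 and z(π/3) = 10: from z(0) = b we get b = -3, and a·π/3 + -3 = 10 gives a = 39/π, so
    z(θ) = (39/π) θ − 3.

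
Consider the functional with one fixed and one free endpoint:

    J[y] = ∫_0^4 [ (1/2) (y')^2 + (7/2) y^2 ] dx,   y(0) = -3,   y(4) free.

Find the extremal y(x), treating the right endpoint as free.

The Lagrangian L = (1/2) (y')^2 + (7/2) y^2 gives
    ∂L/∂y = 7 y,   ∂L/∂y' = y'.
Euler-Lagrange: y'' − 7 y = 0.
With k = sqrt(7), the general solution is
    y(x) = A cosh(sqrt(7) x) + B sinh(sqrt(7) x).
Fixed left endpoint y(0) = -3 ⇒ A = -3.
The right endpoint x = 4 is free, so the natural (transversality) condition is ∂L/∂y' |_{x=4} = 0, i.e. y'(4) = 0.
Compute y'(x) = A k sinh(k x) + B k cosh(k x), so
    y'(4) = A k sinh(k·4) + B k cosh(k·4) = 0
    ⇒ B = −A tanh(k·4) = 3 tanh(sqrt(7)·4).
Therefore the extremal is
    y(x) = −3 cosh(sqrt(7) x) + 3 tanh(sqrt(7)·4) sinh(sqrt(7) x).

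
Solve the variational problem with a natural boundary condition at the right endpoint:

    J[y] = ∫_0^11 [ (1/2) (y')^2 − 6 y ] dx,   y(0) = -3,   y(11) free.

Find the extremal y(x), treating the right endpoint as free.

The Lagrangian L = (1/2) (y')^2 − 6 y gives
    ∂L/∂y = −6,   ∂L/∂y' = y'.
Euler-Lagrange: d/dx(y') − (−6) = 0, i.e. y'' + 6 = 0, so
    y(x) = −(6/2) x^2 + C1 x + C2.
Fixed left endpoint y(0) = -3 ⇒ C2 = -3.
The right endpoint x = 11 is free, so the natural (transversality) condition is ∂L/∂y' |_{x=11} = 0, i.e. y'(11) = 0.
Compute y'(x) = −6 x + C1, so y'(11) = −66 + C1 = 0 ⇒ C1 = 66.
Therefore the extremal is
    y(x) = −3 x^2 + 66 x − 3.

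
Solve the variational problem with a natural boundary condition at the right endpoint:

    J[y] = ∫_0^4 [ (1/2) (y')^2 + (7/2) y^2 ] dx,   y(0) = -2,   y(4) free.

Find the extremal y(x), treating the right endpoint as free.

The Lagrangian L = (1/2) (y')^2 + (7/2) y^2 gives
    ∂L/∂y = 7 y,   ∂L/∂y' = y'.
Euler-Lagrange: y'' − 7 y = 0.
With k = sqrt(7), the general solution is
    y(x) = A cosh(sqrt(7) x) + B sinh(sqrt(7) x).
Fixed left endpoint y(0) = -2 ⇒ A = -2.
The right endpoint x = 4 is free, so the natural (transversality) condition is ∂L/∂y' |_{x=4} = 0, i.e. y'(4) = 0.
Compute y'(x) = A k sinh(k x) + B k cosh(k x), so
    y'(4) = A k sinh(k·4) + B k cosh(k·4) = 0
    ⇒ B = −A tanh(k·4) = 2 tanh(sqrt(7)·4).
Therefore the extremal is
    y(x) = −2 cosh(sqrt(7) x) + 2 tanh(sqrt(7)·4) sinh(sqrt(7) x).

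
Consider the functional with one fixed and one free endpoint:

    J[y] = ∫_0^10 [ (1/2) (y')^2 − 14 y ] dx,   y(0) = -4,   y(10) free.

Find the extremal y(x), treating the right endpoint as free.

The Lagrangian L = (1/2) (y')^2 − 14 y gives
    ∂L/∂y = −14,   ∂L/∂y' = y'.
Euler-Lagrange: d/dx(y') − (−14) = 0, i.e. y'' + 14 = 0, so
    y(x) = −(14/2) x^2 + C1 x + C2.
Fixed left endpoint y(0) = -4 ⇒ C2 = -4.
The right endpoint x = 10 is free, so the natural (transversality) condition is ∂L/∂y' |_{x=10} = 0, i.e. y'(10) = 0.
Compute y'(x) = −14 x + C1, so y'(10) = −140 + C1 = 0 ⇒ C1 = 140.
Therefore the extremal is
    y(x) = −7 x^2 + 140 x − 4.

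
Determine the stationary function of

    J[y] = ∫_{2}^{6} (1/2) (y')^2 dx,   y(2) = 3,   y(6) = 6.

The Lagrangian is L = (1/2) (y')^2.
Compute ∂L/∂y = 0, ∂L/∂y' = y'.
The Euler-Lagrange equation d/dx(∂L/∂y') − ∂L/∂y = 0 reduces to
    y'' = 0.
Its general solution is
    y(x) = A x + B,
with A, B fixed by the endpoint conditions.
Applying the endpoint conditions y(2) = 3 and y(6) = 6: solve A·2 + B = 3 and A·6 + B = 6. Subtracting gives A(6 − 2) = 6 − 3, so A = 3/4, and B = 3 − A·2 = 3/2. Therefore
    y(x) = (3/4) x + 3/2.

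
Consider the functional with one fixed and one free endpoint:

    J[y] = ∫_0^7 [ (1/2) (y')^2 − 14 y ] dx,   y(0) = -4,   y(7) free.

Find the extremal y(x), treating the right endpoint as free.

The Lagrangian L = (1/2) (y')^2 − 14 y gives
    ∂L/∂y = −14,   ∂L/∂y' = y'.
Euler-Lagrange: d/dx(y') − (−14) = 0, i.e. y'' + 14 = 0, so
    y(x) = −(14/2) x^2 + C1 x + C2.
Fixed left endpoint y(0) = -4 ⇒ C2 = -4.
The right endpoint x = 7 is free, so the natural (transversality) condition is ∂L/∂y' |_{x=7} = 0, i.e. y'(7) = 0.
Compute y'(x) = −14 x + C1, so y'(7) = −98 + C1 = 0 ⇒ C1 = 98.
Therefore the extremal is
    y(x) = −7 x^2 + 98 x − 4.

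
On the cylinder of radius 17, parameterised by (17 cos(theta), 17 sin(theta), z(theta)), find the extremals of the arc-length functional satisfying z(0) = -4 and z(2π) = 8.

Parameterise the cylinder of radius R = 17 as
    r(θ) = (17 cos θ, 17 sin θ, z(θ)).
The arc-length element is
    ds = sqrt(289 + (dz/dθ)^2) dθ,
so the Lagrangian is L = sqrt(289 + z'^2).
L depends on z' only, not on z or θ, so ∂L/∂z = 0 and
    ∂L/∂z' = z' / sqrt(289 + z'^2).
The Euler-Lagrange equation gives
    d/dθ( z' / sqrt(289 + z'^2) ) = 0,
so z' is constant. Integrating once:
    z(θ) = a θ + b,
a helix on the cylinder (a straight line when the cylinder is unrolled). The constants a, b are determined by the endpoint conditions.
With endpoint conditions z(0) = -4 and z(2π) = 8: from z(0) = b we get b = -4, and a·2π + -4 = 8 gives a = 6/π, so
    z(θ) = (6/π) θ − 4.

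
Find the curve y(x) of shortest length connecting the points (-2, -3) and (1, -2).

Arc-length functional: J[y] = ∫ sqrt(1 + (y')^2) dx.
Lagrangian L = sqrt(1 + (y')^2) has no explicit y dependence, so ∂L/∂y = 0 and the Euler-Lagrange equation gives
    d/dx( y' / sqrt(1 + (y')^2) ) = 0  ⇒  y' / sqrt(1 + (y')^2) = const.
Hence y' is constant, so y(x) is affine.
Fitting the endpoints (-2, -3) and (1, -2):
    slope m = ((-2) − (-3)) / (1 − (-2)) = 1/3,
    intercept c = (-3) − m·(-2) = -7/3.
Extremal: y(x) = (1/3) x - 7/3.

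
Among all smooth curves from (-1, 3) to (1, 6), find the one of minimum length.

Arc-length functional: J[y] = ∫ sqrt(1 + (y')^2) dx.
Lagrangian L = sqrt(1 + (y')^2) has no explicit y dependence, so ∂L/∂y = 0 and the Euler-Lagrange equation gives
    d/dx( y' / sqrt(1 + (y')^2) ) = 0  ⇒  y' / sqrt(1 + (y')^2) = const.
Hence y' is constant, so y(x) is affine.
Fitting the endpoints (-1, 3) and (1, 6):
    slope m = (6 − 3) / (1 − (-1)) = 3/2,
    intercept c = 3 − m·(-1) = 9/2.
Extremal: y(x) = (3/2) x + 9/2.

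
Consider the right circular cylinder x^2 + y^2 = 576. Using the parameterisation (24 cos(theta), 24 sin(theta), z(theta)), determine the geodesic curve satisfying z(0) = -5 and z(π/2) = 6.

Parameterise the cylinder of radius R = 24 as
    r(θ) = (24 cos θ, 24 sin θ, z(θ)).
The arc-length element is
    ds = sqrt(576 + (dz/dθ)^2) dθ,
so the Lagrangian is L = sqrt(576 + z'^2).
L depends on z' only, not on z or θ, so ∂L/∂z = 0 and
    ∂L/∂z' = z' / sqrt(576 + z'^2).
The Euler-Lagrange equation gives
    d/dθ( z' / sqrt(576 + z'^2) ) = 0,
so z' is constant. Integrating once:
    z(θ) = a θ + b,
a helix on the cylinder (a straight line when the cylinder is unrolled). The constants a, b are determined by the endpoint conditions.
With endpoint conditions z(0) = -5 and z(π/2) = 6: from z(0) = b we get b = -5, and a·π/2 + -5 = 6 gives a = 22/π, so
    z(θ) = (22/π) θ − 5.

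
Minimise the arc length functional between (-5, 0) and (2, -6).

Arc-length functional: J[y] = ∫ sqrt(1 + (y')^2) dx.
Lagrangian L = sqrt(1 + (y')^2) has no explicit y dependence, so ∂L/∂y = 0 and the Euler-Lagrange equation gives
    d/dx( y' / sqrt(1 + (y')^2) ) = 0  ⇒  y' / sqrt(1 + (y')^2) = const.
Hence y' is constant, so y(x) is affine.
Fitting the endpoints (-5, 0) and (2, -6):
    slope m = ((-6) − 0) / (2 − (-5)) = -6/7,
    intercept c = 0 − m·(-5) = -30/7.
Extremal: y(x) = (-6/7) x - 30/7.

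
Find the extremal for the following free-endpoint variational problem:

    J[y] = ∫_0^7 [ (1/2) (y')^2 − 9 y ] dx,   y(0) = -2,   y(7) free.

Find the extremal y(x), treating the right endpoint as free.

The Lagrangian L = (1/2) (y')^2 − 9 y gives
    ∂L/∂y = −9,   ∂L/∂y' = y'.
Euler-Lagrange: d/dx(y') − (−9) = 0, i.e. y'' + 9 = 0, so
    y(x) = −(9/2) x^2 + C1 x + C2.
Fixed left endpoint y(0) = -2 ⇒ C2 = -2.
The right endpoint x = 7 is free, so the natural (transversality) condition is ∂L/∂y' |_{x=7} = 0, i.e. y'(7) = 0.
Compute y'(x) = −9 x + C1, so y'(7) = −63 + C1 = 0 ⇒ C1 = 63.
Therefore the extremal is
    y(x) = −(9/2) x^2 + 63 x − 2.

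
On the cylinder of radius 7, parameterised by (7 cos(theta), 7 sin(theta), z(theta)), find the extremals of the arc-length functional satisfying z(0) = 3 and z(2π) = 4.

Parameterise the cylinder of radius R = 7 as
    r(θ) = (7 cos θ, 7 sin θ, z(θ)).
The arc-length element is
    ds = sqrt(49 + (dz/dθ)^2) dθ,
so the Lagrangian is L = sqrt(49 + z'^2).
L depends on z' only, not on z or θ, so ∂L/∂z = 0 and
    ∂L/∂z' = z' / sqrt(49 + z'^2).
The Euler-Lagrange equation gives
    d/dθ( z' / sqrt(49 + z'^2) ) = 0,
so z' is constant. Integrating once:
    z(θ) = a θ + b,
a helix on the cylinder (a straight line when the cylinder is unrolled). The constants a, b are determined by the endpoint conditions.
With endpoint conditions z(0) = 3 and z(2π) = 4: from z(0) = b we get b = 3, and a·2π + 3 = 4 gives a = 1/(2π), so
    z(θ) = (1/(2π)) θ + 3.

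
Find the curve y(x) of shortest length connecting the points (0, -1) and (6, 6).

Arc-length functional: J[y] = ∫ sqrt(1 + (y')^2) dx.
Lagrangian L = sqrt(1 + (y')^2) has no explicit y dependence, so ∂L/∂y = 0 and the Euler-Lagrange equation gives
    d/dx( y' / sqrt(1 + (y')^2) ) = 0  ⇒  y' / sqrt(1 + (y')^2) = const.
Hence y' is constant, so y(x) is affine.
Fitting the endpoints (0, -1) and (6, 6):
    slope m = (6 − (-1)) / (6 − 0) = 7/6,
    intercept c = (-1) − m·0 = -1.
Extremal: y(x) = (7/6) x - 1.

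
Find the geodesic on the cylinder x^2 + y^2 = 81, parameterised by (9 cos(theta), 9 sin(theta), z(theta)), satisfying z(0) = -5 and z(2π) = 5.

Parameterise the cylinder of radius R = 9 as
    r(θ) = (9 cos θ, 9 sin θ, z(θ)).
The arc-length element is
    ds = sqrt(81 + (dz/dθ)^2) dθ,
so the Lagrangian is L = sqrt(81 + z'^2).
L depends on z' only, not on z or θ, so ∂L/∂z = 0 and
    ∂L/∂z' = z' / sqrt(81 + z'^2).
The Euler-Lagrange equation gives
    d/dθ( z' / sqrt(81 + z'^2) ) = 0,
so z' is constant. Integrating once:
    z(θ) = a θ + b,
a helix on the cylinder (a straight line when the cylinder is unrolled). The constants a, b are determined by the endpoint conditions.
With endpoint conditions z(0) = -5 and z(2π) = 5: from z(0) = b we get b = -5, and a·2π + -5 = 5 gives a = 5/π, so
    z(θ) = (5/π) θ − 5.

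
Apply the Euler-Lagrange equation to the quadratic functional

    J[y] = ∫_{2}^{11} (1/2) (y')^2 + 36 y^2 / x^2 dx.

The Lagrangian is L = (1/2) (y')^2 + 36 y^2 / x^2.
Compute ∂L/∂y = 72y/x^2, ∂L/∂y' = y'.
The Euler-Lagrange equation d/dx(∂L/∂y') − ∂L/∂y = 0 reduces to
    y'' − 72/x^2 · y = 0  (x > 0).
Its general solution is
    y(x) = A x^9 + B x^(-8),
with A, B fixed by the endpoint conditions.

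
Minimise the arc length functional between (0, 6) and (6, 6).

Arc-length functional: J[y] = ∫ sqrt(1 + (y')^2) dx.
Lagrangian L = sqrt(1 + (y')^2) has no explicit y dependence, so ∂L/∂y = 0 and the Euler-Lagrange equation gives
    d/dx( y' / sqrt(1 + (y')^2) ) = 0  ⇒  y' / sqrt(1 + (y')^2) = const.
Hence y' is constant, so y(x) is affine.
Fitting the endpoints (0, 6) and (6, 6):
    slope m = (6 − 6) / (6 − 0) = 0,
    intercept c = 6 − m·0 = 6.
Extremal: y(x) = 6.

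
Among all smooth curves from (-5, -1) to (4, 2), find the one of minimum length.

Arc-length functional: J[y] = ∫ sqrt(1 + (y')^2) dx.
Lagrangian L = sqrt(1 + (y')^2) has no explicit y dependence, so ∂L/∂y = 0 and the Euler-Lagrange equation gives
    d/dx( y' / sqrt(1 + (y')^2) ) = 0  ⇒  y' / sqrt(1 + (y')^2) = const.
Hence y' is constant, so y(x) is affine.
Fitting the endpoints (-5, -1) and (4, 2):
    slope m = (2 − (-1)) / (4 − (-5)) = 1/3,
    intercept c = (-1) − m·(-5) = 2/3.
Extremal: y(x) = (1/3) x + 2/3.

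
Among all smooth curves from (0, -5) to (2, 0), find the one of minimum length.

Arc-length functional: J[y] = ∫ sqrt(1 + (y')^2) dx.
Lagrangian L = sqrt(1 + (y')^2) has no explicit y dependence, so ∂L/∂y = 0 and the Euler-Lagrange equation gives
    d/dx( y' / sqrt(1 + (y')^2) ) = 0  ⇒  y' / sqrt(1 + (y')^2) = const.
Hence y' is constant, so y(x) is affine.
Fitting the endpoints (0, -5) and (2, 0):
    slope m = (0 − (-5)) / (2 − 0) = 5/2,
    intercept c = (-5) − m·0 = -5.
Extremal: y(x) = (5/2) x - 5.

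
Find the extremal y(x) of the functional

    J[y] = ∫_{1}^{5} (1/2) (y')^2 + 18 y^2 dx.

The Lagrangian is L = (1/2) (y')^2 + 18 y^2.
Compute ∂L/∂y = 36y, ∂L/∂y' = y'.
The Euler-Lagrange equation d/dx(∂L/∂y') − ∂L/∂y = 0 reduces to
    y'' − 36 y = 0.
Its general solution is
    y(x) = A e^(6x) + B e^(−6x),
with A, B fixed by the endpoint conditions.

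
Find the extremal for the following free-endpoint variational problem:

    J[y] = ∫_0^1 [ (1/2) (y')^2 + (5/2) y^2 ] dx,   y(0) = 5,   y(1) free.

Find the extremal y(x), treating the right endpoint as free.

The Lagrangian L = (1/2) (y')^2 + (5/2) y^2 gives
    ∂L/∂y = 5 y,   ∂L/∂y' = y'.
Euler-Lagrange: y'' − 5 y = 0.
With k = sqrt(5), the general solution is
    y(x) = A cosh(sqrt(5) x) + B sinh(sqrt(5) x).
Fixed left endpoint y(0) = 5 ⇒ A = 5.
The right endpoint x = 1 is free, so the natural (transversality) condition is ∂L/∂y' |_{x=1} = 0, i.e. y'(1) = 0.
Compute y'(x) = A k sinh(k x) + B k cosh(k x), so
    y'(1) = A k sinh(k·1) + B k cosh(k·1) = 0
    ⇒ B = −A tanh(k·1) = − 5 tanh(sqrt(5)·1).
Therefore the extremal is
    y(x) = 5 cosh(sqrt(5) x) − 5 tanh(sqrt(5)·1) sinh(sqrt(5) x).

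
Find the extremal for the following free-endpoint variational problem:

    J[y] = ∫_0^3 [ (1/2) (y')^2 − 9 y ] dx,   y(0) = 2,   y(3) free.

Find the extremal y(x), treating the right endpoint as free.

The Lagrangian L = (1/2) (y')^2 − 9 y gives
    ∂L/∂y = −9,   ∂L/∂y' = y'.
Euler-Lagrange: d/dx(y') − (−9) = 0, i.e. y'' + 9 = 0, so
    y(x) = −(9/2) x^2 + C1 x + C2.
Fixed left endpoint y(0) = 2 ⇒ C2 = 2.
The right endpoint x = 3 is free, so the natural (transversality) condition is ∂L/∂y' |_{x=3} = 0, i.e. y'(3) = 0.
Compute y'(x) = −9 x + C1, so y'(3) = −27 + C1 = 0 ⇒ C1 = 27.
Therefore the extremal is
    y(x) = −(9/2) x^2 + 27 x + 2.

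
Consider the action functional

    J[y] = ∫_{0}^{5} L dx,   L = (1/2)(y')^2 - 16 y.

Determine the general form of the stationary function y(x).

The Lagrangian is L = (1/2)(y')^2 - 16 y.
∂L/∂y = -16.
∂L/∂y' = y'.
The Euler-Lagrange equation d/dx(∂L/∂y') − ∂L/∂y = 0 becomes:
    y'' + 16 = 0
General solution: y(x) = -8 x^2 + A x + B, where A and B are arbitrary constants fixed by the endpoint conditions.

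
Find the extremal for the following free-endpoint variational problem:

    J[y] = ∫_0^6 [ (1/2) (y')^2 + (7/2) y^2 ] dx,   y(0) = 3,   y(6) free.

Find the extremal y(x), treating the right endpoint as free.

The Lagrangian L = (1/2) (y')^2 + (7/2) y^2 gives
    ∂L/∂y = 7 y,   ∂L/∂y' = y'.
Euler-Lagrange: y'' − 7 y = 0.
With k = sqrt(7), the general solution is
    y(x) = A cosh(sqrt(7) x) + B sinh(sqrt(7) x).
Fixed left endpoint y(0) = 3 ⇒ A = 3.
The right endpoint x = 6 is free, so the natural (transversality) condition is ∂L/∂y' |_{x=6} = 0, i.e. y'(6) = 0.
Compute y'(x) = A k sinh(k x) + B k cosh(k x), so
    y'(6) = A k sinh(k·6) + B k cosh(k·6) = 0
    ⇒ B = −A tanh(k·6) = − 3 tanh(sqrt(7)·6).
Therefore the extremal is
    y(x) = 3 cosh(sqrt(7) x) − 3 tanh(sqrt(7)·6) sinh(sqrt(7) x).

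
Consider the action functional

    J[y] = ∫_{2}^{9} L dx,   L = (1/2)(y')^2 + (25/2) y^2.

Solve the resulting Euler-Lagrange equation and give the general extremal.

The Lagrangian is L = (1/2)(y')^2 + (25/2) y^2.
∂L/∂y = 25y.
∂L/∂y' = y'.
The Euler-Lagrange equation d/dx(∂L/∂y') − ∂L/∂y = 0 becomes:
    y'' - 25 y = 0
General solution: y(x) = A e^(5x) + B e^(-5x), where A and B are arbitrary constants fixed by the endpoint conditions.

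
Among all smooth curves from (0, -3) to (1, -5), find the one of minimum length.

Arc-length functional: J[y] = ∫ sqrt(1 + (y')^2) dx.
Lagrangian L = sqrt(1 + (y')^2) has no explicit y dependence, so ∂L/∂y = 0 and the Euler-Lagrange equation gives
    d/dx( y' / sqrt(1 + (y')^2) ) = 0  ⇒  y' / sqrt(1 + (y')^2) = const.
Hence y' is constant, so y(x) is affine.
Fitting the endpoints (0, -3) and (1, -5):
    slope m = ((-5) − (-3)) / (1 − 0) = -2,
    intercept c = (-3) − m·0 = -3.
Extremal: y(x) = -2 x - 3.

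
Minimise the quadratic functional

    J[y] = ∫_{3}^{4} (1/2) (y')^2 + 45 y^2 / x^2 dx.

The Lagrangian is L = (1/2) (y')^2 + 45 y^2 / x^2.
Compute ∂L/∂y = 90y/x^2, ∂L/∂y' = y'.
The Euler-Lagrange equation d/dx(∂L/∂y') − ∂L/∂y = 0 reduces to
    y'' − 90/x^2 · y = 0  (x > 0).
Its general solution is
    y(x) = A x^10 + B x^(-9),
with A, B fixed by the endpoint conditions.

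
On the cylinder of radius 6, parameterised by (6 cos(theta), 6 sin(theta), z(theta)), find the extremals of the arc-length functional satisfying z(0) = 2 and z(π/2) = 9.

Parameterise the cylinder of radius R = 6 as
    r(θ) = (6 cos θ, 6 sin θ, z(θ)).
The arc-length element is
    ds = sqrt(36 + (dz/dθ)^2) dθ,
so the Lagrangian is L = sqrt(36 + z'^2).
L depends on z' only, not on z or θ, so ∂L/∂z = 0 and
    ∂L/∂z' = z' / sqrt(36 + z'^2).
The Euler-Lagrange equation gives
    d/dθ( z' / sqrt(36 + z'^2) ) = 0,
so z' is constant. Integrating once:
    z(θ) = a θ + b,
a helix on the cylinder (a straight line when the cylinder is unrolled). The constants a, b are determined by the endpoint conditions.
With endpoint conditions z(0) = 2 and z(π/2) = 9: from z(0) = b we get b = 2, and a·π/2 + 2 = 9 gives a = 14/π, so
    z(θ) = (14/π) θ + 2.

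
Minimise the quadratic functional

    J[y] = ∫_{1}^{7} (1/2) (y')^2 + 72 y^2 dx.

The Lagrangian is L = (1/2) (y')^2 + 72 y^2.
Compute ∂L/∂y = 144y, ∂L/∂y' = y'.
The Euler-Lagrange equation d/dx(∂L/∂y') − ∂L/∂y = 0 reduces to
    y'' − 144 y = 0.
Its general solution is
    y(x) = A e^(12x) + B e^(−12x),
with A, B fixed by the endpoint conditions.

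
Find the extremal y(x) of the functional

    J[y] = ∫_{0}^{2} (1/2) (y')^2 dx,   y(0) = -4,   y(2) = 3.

The Lagrangian is L = (1/2) (y')^2.
Compute ∂L/∂y = 0, ∂L/∂y' = y'.
The Euler-Lagrange equation d/dx(∂L/∂y') − ∂L/∂y = 0 reduces to
    y'' = 0.
Its general solution is
    y(x) = A x + B,
with A, B fixed by the endpoint conditions.
Applying the endpoint conditions y(0) = -4 and y(2) = 3: solve A·0 + B = -4 and A·2 + B = 3. Subtracting gives A(2 − 0) = 3 − -4, so A = 7/2, and B = -4 − A·0 = -4. Therefore
    y(x) = (7/2) x - 4.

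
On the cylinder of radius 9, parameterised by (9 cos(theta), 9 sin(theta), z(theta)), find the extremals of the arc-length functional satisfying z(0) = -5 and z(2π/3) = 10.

Parameterise the cylinder of radius R = 9 as
    r(θ) = (9 cos θ, 9 sin θ, z(θ)).
The arc-length element is
    ds = sqrt(81 + (dz/dθ)^2) dθ,
so the Lagrangian is L = sqrt(81 + z'^2).
L depends on z' only, not on z or θ, so ∂L/∂z = 0 and
    ∂L/∂z' = z' / sqrt(81 + z'^2).
The Euler-Lagrange equation gives
    d/dθ( z' / sqrt(81 + z'^2) ) = 0,
so z' is constant. Integrating once:
    z(θ) = a θ + b,
a helix on the cylinder (a straight line when the cylinder is unrolled). The constants a, b are determined by the endpoint conditions.
With endpoint conditions z(0) = -5 and z(2π/3) = 10: from z(0) = b we get b = -5, and a·2π/3 + -5 = 10 gives a = 45/(2π), so
    z(θ) = (45/(2π)) θ − 5.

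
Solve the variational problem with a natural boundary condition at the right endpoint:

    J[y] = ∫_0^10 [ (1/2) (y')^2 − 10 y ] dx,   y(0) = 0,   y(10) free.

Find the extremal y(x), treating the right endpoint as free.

The Lagrangian L = (1/2) (y')^2 − 10 y gives
    ∂L/∂y = −10,   ∂L/∂y' = y'.
Euler-Lagrange: d/dx(y') − (−10) = 0, i.e. y'' + 10 = 0, so
    y(x) = −(10/2) x^2 + C1 x + C2.
Fixed left endpoint y(0) = 0 ⇒ C2 = 0.
The right endpoint x = 10 is free, so the natural (transversality) condition is ∂L/∂y' |_{x=10} = 0, i.e. y'(10) = 0.
Compute y'(x) = −10 x + C1, so y'(10) = −100 + C1 = 0 ⇒ C1 = 100.
Therefore the extremal is
    y(x) = −5 x^2 + 100 x.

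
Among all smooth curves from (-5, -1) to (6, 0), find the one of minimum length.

Arc-length functional: J[y] = ∫ sqrt(1 + (y')^2) dx.
Lagrangian L = sqrt(1 + (y')^2) has no explicit y dependence, so ∂L/∂y = 0 and the Euler-Lagrange equation gives
    d/dx( y' / sqrt(1 + (y')^2) ) = 0  ⇒  y' / sqrt(1 + (y')^2) = const.
Hence y' is constant, so y(x) is affine.
Fitting the endpoints (-5, -1) and (6, 0):
    slope m = (0 − (-1)) / (6 − (-5)) = 1/11,
    intercept c = (-1) − m·(-5) = -6/11.
Extremal: y(x) = (1/11) x - 6/11.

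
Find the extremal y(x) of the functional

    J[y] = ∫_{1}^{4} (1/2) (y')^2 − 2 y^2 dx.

The Lagrangian is L = (1/2) (y')^2 − 2 y^2.
Compute ∂L/∂y = -4y, ∂L/∂y' = y'.
The Euler-Lagrange equation d/dx(∂L/∂y') − ∂L/∂y = 0 reduces to
    y'' + 4 y = 0.
Its general solution is
    y(x) = A sin(2x) + B cos(2x),
with A, B fixed by the endpoint conditions.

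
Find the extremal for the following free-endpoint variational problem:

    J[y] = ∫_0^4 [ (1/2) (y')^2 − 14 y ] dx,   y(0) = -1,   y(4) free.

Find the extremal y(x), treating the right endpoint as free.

The Lagrangian L = (1/2) (y')^2 − 14 y gives
    ∂L/∂y = −14,   ∂L/∂y' = y'.
Euler-Lagrange: d/dx(y') − (−14) = 0, i.e. y'' + 14 = 0, so
    y(x) = −(14/2) x^2 + C1 x + C2.
Fixed left endpoint y(0) = -1 ⇒ C2 = -1.
The right endpoint x = 4 is free, so the natural (transversality) condition is ∂L/∂y' |_{x=4} = 0, i.e. y'(4) = 0.
Compute y'(x) = −14 x + C1, so y'(4) = −56 + C1 = 0 ⇒ C1 = 56.
Therefore the extremal is
    y(x) = −7 x^2 + 56 x − 1.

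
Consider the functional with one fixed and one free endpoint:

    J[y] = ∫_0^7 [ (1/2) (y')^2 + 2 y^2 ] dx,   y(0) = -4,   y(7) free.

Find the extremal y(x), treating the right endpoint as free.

The Lagrangian L = (1/2) (y')^2 + 2 y^2 gives
    ∂L/∂y = 4 y,   ∂L/∂y' = y'.
Euler-Lagrange: y'' − 4 y = 0.
With k = 2, the general solution is
    y(x) = A cosh(2 x) + B sinh(2 x).
Fixed left endpoint y(0) = -4 ⇒ A = -4.
The right endpoint x = 7 is free, so the natural (transversality) condition is ∂L/∂y' |_{x=7} = 0, i.e. y'(7) = 0.
Compute y'(x) = A k sinh(k x) + B k cosh(k x), so
    y'(7) = A k sinh(k·7) + B k cosh(k·7) = 0
    ⇒ B = −A tanh(k·7) = 4 tanh(2·7).
Therefore the extremal is
    y(x) = −4 cosh(2 x) + 4 tanh(2·7) sinh(2 x).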